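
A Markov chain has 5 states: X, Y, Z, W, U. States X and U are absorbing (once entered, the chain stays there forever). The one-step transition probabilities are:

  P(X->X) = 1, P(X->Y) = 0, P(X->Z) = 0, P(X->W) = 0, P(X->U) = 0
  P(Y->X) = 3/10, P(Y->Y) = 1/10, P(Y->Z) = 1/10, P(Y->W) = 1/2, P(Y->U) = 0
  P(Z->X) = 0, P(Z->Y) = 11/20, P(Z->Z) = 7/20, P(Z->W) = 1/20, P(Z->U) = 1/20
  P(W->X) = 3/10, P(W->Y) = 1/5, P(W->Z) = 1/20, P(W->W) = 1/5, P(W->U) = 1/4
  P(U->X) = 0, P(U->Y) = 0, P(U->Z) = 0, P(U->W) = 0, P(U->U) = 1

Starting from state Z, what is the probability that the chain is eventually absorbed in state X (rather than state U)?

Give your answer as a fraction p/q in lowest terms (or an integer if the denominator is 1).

Answer: 77/114

Derivation:
Let a_i = P(absorbed in X | start in state i).
Boundary conditions: a_X = 1, a_U = 0.
For each transient state i, a_i = sum_j P(i->j) * a_j:
  a_Y = 3/10*a_X + 1/10*a_Y + 1/10*a_Z + 1/2*a_W + 0*a_U
  a_Z = 0*a_X + 11/20*a_Y + 7/20*a_Z + 1/20*a_W + 1/20*a_U
  a_W = 3/10*a_X + 1/5*a_Y + 1/20*a_Z + 1/5*a_W + 1/4*a_U

Substituting a_X = 1 and a_U = 0, rearrange to (I - Q) a = r where r[i] = P(i -> X):
  [9/10, -1/10, -1/2] . (a_Y, a_Z, a_W) = 3/10
  [-11/20, 13/20, -1/20] . (a_Y, a_Z, a_W) = 0
  [-1/5, -1/20, 4/5] . (a_Y, a_Z, a_W) = 3/10

Solving yields:
  a_Y = 113/152
  a_Z = 77/114
  a_W = 275/456

Starting state is Z, so the absorption probability is a_Z = 77/114.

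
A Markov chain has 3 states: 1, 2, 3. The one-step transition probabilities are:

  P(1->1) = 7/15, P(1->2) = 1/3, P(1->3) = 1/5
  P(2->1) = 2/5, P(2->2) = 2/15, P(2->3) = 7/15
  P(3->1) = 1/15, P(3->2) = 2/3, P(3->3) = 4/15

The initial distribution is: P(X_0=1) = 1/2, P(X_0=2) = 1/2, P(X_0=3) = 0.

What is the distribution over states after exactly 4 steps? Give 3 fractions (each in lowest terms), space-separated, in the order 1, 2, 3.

Propagating the distribution step by step (d_{t+1} = d_t * P):
d_0 = (1=1/2, 2=1/2, 3=0)
  d_1[1] = 1/2*7/15 + 1/2*2/5 + 0*1/15 = 13/30
  d_1[2] = 1/2*1/3 + 1/2*2/15 + 0*2/3 = 7/30
  d_1[3] = 1/2*1/5 + 1/2*7/15 + 0*4/15 = 1/3
d_1 = (1=13/30, 2=7/30, 3=1/3)
  d_2[1] = 13/30*7/15 + 7/30*2/5 + 1/3*1/15 = 143/450
  d_2[2] = 13/30*1/3 + 7/30*2/15 + 1/3*2/3 = 179/450
  d_2[3] = 13/30*1/5 + 7/30*7/15 + 1/3*4/15 = 64/225
d_2 = (1=143/450, 2=179/450, 3=64/225)
  d_3[1] = 143/450*7/15 + 179/450*2/5 + 64/225*1/15 = 2203/6750
  d_3[2] = 143/450*1/3 + 179/450*2/15 + 64/225*2/3 = 2353/6750
  d_3[3] = 143/450*1/5 + 179/450*7/15 + 64/225*4/15 = 1097/3375
d_3 = (1=2203/6750, 2=2353/6750, 3=1097/3375)
  d_4[1] = 2203/6750*7/15 + 2353/6750*2/5 + 1097/3375*1/15 = 31733/101250
  d_4[2] = 2203/6750*1/3 + 2353/6750*2/15 + 1097/3375*2/3 = 37661/101250
  d_4[3] = 2203/6750*1/5 + 2353/6750*7/15 + 1097/3375*4/15 = 15928/50625
d_4 = (1=31733/101250, 2=37661/101250, 3=15928/50625)

Answer: 31733/101250 37661/101250 15928/50625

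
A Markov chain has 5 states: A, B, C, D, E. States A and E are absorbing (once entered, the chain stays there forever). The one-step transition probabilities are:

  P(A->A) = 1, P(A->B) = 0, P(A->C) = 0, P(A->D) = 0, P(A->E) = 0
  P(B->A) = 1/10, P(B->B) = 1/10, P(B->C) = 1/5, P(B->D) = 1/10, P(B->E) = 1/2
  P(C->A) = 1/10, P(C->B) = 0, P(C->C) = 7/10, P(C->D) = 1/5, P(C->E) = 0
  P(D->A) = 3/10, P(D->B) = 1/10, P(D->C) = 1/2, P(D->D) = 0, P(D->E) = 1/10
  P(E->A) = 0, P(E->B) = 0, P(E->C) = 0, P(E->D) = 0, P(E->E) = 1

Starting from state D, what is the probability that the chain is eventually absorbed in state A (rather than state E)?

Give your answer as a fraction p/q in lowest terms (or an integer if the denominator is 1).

Answer: 131/173

Derivation:
Let a_i = P(absorbed in A | start in state i).
Boundary conditions: a_A = 1, a_E = 0.
For each transient state i, a_i = sum_j P(i->j) * a_j:
  a_B = 1/10*a_A + 1/10*a_B + 1/5*a_C + 1/10*a_D + 1/2*a_E
  a_C = 1/10*a_A + 0*a_B + 7/10*a_C + 1/5*a_D + 0*a_E
  a_D = 3/10*a_A + 1/10*a_B + 1/2*a_C + 0*a_D + 1/10*a_E

Substituting a_A = 1 and a_E = 0, rearrange to (I - Q) a = r where r[i] = P(i -> A):
  [9/10, -1/5, -1/10] . (a_B, a_C, a_D) = 1/10
  [0, 3/10, -1/5] . (a_B, a_C, a_D) = 1/10
  [-1/10, -1/2, 1] . (a_B, a_C, a_D) = 3/10

Solving yields:
  a_B = 66/173
  a_C = 145/173
  a_D = 131/173

Starting state is D, so the absorption probability is a_D = 131/173.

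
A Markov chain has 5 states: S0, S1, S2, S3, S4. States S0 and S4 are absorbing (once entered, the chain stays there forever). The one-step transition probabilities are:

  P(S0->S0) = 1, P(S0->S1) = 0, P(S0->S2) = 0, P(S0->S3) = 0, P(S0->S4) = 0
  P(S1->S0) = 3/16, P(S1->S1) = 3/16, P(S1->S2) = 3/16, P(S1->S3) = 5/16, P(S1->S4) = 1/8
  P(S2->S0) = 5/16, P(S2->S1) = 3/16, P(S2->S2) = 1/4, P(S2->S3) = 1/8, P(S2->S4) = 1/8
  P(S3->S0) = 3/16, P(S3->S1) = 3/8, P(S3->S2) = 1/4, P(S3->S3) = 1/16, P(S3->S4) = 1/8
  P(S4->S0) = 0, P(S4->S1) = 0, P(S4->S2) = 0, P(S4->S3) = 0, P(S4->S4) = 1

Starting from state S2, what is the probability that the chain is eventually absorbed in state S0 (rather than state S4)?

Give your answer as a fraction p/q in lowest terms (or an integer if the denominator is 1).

Let a_i = P(absorbed in S0 | start in state i).
Boundary conditions: a_S0 = 1, a_S4 = 0.
For each transient state i, a_i = sum_j P(i->j) * a_j:
  a_S1 = 3/16*a_S0 + 3/16*a_S1 + 3/16*a_S2 + 5/16*a_S3 + 1/8*a_S4
  a_S2 = 5/16*a_S0 + 3/16*a_S1 + 1/4*a_S2 + 1/8*a_S3 + 1/8*a_S4
  a_S3 = 3/16*a_S0 + 3/8*a_S1 + 1/4*a_S2 + 1/16*a_S3 + 1/8*a_S4

Substituting a_S0 = 1 and a_S4 = 0, rearrange to (I - Q) a = r where r[i] = P(i -> S0):
  [13/16, -3/16, -5/16] . (a_S1, a_S2, a_S3) = 3/16
  [-3/16, 3/4, -1/8] . (a_S1, a_S2, a_S3) = 5/16
  [-3/8, -1/4, 15/16] . (a_S1, a_S2, a_S3) = 3/16

Solving yields:
  a_S1 = 1039/1645
  a_S2 = 1119/1645
  a_S3 = 149/235

Starting state is S2, so the absorption probability is a_S2 = 1119/1645.

Answer: 1119/1645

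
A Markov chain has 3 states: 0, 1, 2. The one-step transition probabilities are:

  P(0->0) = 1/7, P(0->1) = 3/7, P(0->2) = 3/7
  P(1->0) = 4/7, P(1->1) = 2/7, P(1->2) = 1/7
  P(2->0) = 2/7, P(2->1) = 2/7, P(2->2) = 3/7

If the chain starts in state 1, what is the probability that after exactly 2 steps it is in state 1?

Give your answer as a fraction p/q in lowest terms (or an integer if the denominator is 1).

Computing P^2 by repeated multiplication:
P^1 =
  0: [1/7, 3/7, 3/7]
  1: [4/7, 2/7, 1/7]
  2: [2/7, 2/7, 3/7]
P^2 =
  0: [19/49, 15/49, 15/49]
  1: [2/7, 18/49, 17/49]
  2: [16/49, 16/49, 17/49]

(P^2)[1 -> 1] = 18/49

Answer: 18/49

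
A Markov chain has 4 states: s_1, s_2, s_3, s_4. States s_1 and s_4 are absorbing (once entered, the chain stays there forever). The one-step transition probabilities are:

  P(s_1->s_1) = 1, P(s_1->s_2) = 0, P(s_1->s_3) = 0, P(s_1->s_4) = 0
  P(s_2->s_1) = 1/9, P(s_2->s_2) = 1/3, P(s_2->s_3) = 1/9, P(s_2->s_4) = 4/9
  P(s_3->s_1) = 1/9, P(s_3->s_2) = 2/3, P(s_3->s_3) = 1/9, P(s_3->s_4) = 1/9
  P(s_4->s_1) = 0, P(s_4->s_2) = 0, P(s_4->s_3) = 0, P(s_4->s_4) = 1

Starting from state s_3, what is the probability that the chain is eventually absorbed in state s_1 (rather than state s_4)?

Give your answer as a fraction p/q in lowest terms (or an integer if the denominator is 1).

Answer: 2/7

Derivation:
Let a_i = P(absorbed in s_1 | start in state i).
Boundary conditions: a_s_1 = 1, a_s_4 = 0.
For each transient state i, a_i = sum_j P(i->j) * a_j:
  a_s_2 = 1/9*a_s_1 + 1/3*a_s_2 + 1/9*a_s_3 + 4/9*a_s_4
  a_s_3 = 1/9*a_s_1 + 2/3*a_s_2 + 1/9*a_s_3 + 1/9*a_s_4

Substituting a_s_1 = 1 and a_s_4 = 0, rearrange to (I - Q) a = r where r[i] = P(i -> s_1):
  [2/3, -1/9] . (a_s_2, a_s_3) = 1/9
  [-2/3, 8/9] . (a_s_2, a_s_3) = 1/9

Solving yields:
  a_s_2 = 3/14
  a_s_3 = 2/7

Starting state is s_3, so the absorption probability is a_s_3 = 2/7.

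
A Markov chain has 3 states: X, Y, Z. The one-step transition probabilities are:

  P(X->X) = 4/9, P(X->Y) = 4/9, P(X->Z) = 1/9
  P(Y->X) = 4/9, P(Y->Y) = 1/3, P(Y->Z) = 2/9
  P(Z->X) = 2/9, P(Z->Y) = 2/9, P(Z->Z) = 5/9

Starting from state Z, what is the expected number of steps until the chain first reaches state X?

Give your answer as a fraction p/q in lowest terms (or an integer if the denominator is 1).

Let h_i = expected steps to first reach X from state i.
Boundary: h_X = 0.
First-step equations for the other states:
  h_Y = 1 + 4/9*h_X + 1/3*h_Y + 2/9*h_Z
  h_Z = 1 + 2/9*h_X + 2/9*h_Y + 5/9*h_Z

Substituting h_X = 0 and rearranging gives the linear system (I - Q) h = 1:
  [2/3, -2/9] . (h_Y, h_Z) = 1
  [-2/9, 4/9] . (h_Y, h_Z) = 1

Solving yields:
  h_Y = 27/10
  h_Z = 18/5

Starting state is Z, so the expected hitting time is h_Z = 18/5.

Answer: 18/5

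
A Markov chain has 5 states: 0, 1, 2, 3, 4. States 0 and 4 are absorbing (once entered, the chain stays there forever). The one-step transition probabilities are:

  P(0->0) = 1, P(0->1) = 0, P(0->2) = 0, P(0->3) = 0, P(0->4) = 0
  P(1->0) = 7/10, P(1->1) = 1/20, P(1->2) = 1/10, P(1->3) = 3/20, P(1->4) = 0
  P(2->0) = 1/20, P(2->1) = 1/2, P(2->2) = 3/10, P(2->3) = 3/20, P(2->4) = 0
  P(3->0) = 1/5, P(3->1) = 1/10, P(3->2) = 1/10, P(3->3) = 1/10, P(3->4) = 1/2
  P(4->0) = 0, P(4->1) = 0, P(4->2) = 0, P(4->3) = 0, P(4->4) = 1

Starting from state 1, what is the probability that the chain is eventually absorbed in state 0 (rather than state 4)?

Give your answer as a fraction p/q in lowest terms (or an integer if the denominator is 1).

Answer: 613/693

Derivation:
Let a_i = P(absorbed in 0 | start in state i).
Boundary conditions: a_0 = 1, a_4 = 0.
For each transient state i, a_i = sum_j P(i->j) * a_j:
  a_1 = 7/10*a_0 + 1/20*a_1 + 1/10*a_2 + 3/20*a_3 + 0*a_4
  a_2 = 1/20*a_0 + 1/2*a_1 + 3/10*a_2 + 3/20*a_3 + 0*a_4
  a_3 = 1/5*a_0 + 1/10*a_1 + 1/10*a_2 + 1/10*a_3 + 1/2*a_4

Substituting a_0 = 1 and a_4 = 0, rearrange to (I - Q) a = r where r[i] = P(i -> 0):
  [19/20, -1/10, -3/20] . (a_1, a_2, a_3) = 7/10
  [-1/2, 7/10, -3/20] . (a_1, a_2, a_3) = 1/20
  [-1/10, -1/10, 9/10] . (a_1, a_2, a_3) = 1/5

Solving yields:
  a_1 = 613/693
  a_2 = 548/693
  a_3 = 283/693

Starting state is 1, so the absorption probability is a_1 = 613/693.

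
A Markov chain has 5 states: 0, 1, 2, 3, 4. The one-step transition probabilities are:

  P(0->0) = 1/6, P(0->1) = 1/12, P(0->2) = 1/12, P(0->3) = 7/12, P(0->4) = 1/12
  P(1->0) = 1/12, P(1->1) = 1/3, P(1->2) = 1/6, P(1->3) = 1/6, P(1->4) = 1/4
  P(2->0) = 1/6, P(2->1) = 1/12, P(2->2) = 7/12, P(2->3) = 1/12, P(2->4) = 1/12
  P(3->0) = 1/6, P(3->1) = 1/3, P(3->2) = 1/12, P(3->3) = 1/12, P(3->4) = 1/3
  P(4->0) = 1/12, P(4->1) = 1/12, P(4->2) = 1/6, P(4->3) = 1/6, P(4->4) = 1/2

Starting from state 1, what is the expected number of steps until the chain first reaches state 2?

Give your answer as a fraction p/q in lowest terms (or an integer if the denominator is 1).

Let h_i = expected steps to first reach 2 from state i.
Boundary: h_2 = 0.
First-step equations for the other states:
  h_0 = 1 + 1/6*h_0 + 1/12*h_1 + 1/12*h_2 + 7/12*h_3 + 1/12*h_4
  h_1 = 1 + 1/12*h_0 + 1/3*h_1 + 1/6*h_2 + 1/6*h_3 + 1/4*h_4
  h_3 = 1 + 1/6*h_0 + 1/3*h_1 + 1/12*h_2 + 1/12*h_3 + 1/3*h_4
  h_4 = 1 + 1/12*h_0 + 1/12*h_1 + 1/6*h_2 + 1/6*h_3 + 1/2*h_4

Substituting h_2 = 0 and rearranging gives the linear system (I - Q) h = 1:
  [5/6, -1/12, -7/12, -1/12] . (h_0, h_1, h_3, h_4) = 1
  [-1/12, 2/3, -1/6, -1/4] . (h_0, h_1, h_3, h_4) = 1
  [-1/6, -1/3, 11/12, -1/3] . (h_0, h_1, h_3, h_4) = 1
  [-1/12, -1/12, -1/6, 1/2] . (h_0, h_1, h_3, h_4) = 1

Solving yields:
  h_0 = 8
  h_1 = 92/13
  h_3 = 100/13
  h_4 = 92/13

Starting state is 1, so the expected hitting time is h_1 = 92/13.

Answer: 92/13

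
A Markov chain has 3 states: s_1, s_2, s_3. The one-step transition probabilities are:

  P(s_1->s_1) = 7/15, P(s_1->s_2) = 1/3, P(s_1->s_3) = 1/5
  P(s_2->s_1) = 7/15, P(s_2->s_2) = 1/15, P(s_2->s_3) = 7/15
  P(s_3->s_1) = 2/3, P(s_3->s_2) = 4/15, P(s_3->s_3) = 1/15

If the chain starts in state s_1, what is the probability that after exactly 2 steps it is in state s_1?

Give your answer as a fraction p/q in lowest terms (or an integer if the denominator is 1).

Computing P^2 by repeated multiplication:
P^1 =
  s_1: [7/15, 1/3, 1/5]
  s_2: [7/15, 1/15, 7/15]
  s_3: [2/3, 4/15, 1/15]
P^2 =
  s_1: [38/75, 52/225, 59/225]
  s_2: [14/25, 64/225, 7/45]
  s_3: [12/25, 58/225, 59/225]

(P^2)[s_1 -> s_1] = 38/75

Answer: 38/75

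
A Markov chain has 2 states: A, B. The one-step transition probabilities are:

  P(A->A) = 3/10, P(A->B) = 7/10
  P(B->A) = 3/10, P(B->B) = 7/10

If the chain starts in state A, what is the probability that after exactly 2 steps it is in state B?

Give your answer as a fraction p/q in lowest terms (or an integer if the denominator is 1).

Computing P^2 by repeated multiplication:
P^1 =
  A: [3/10, 7/10]
  B: [3/10, 7/10]
P^2 =
  A: [3/10, 7/10]
  B: [3/10, 7/10]

(P^2)[A -> B] = 7/10

Answer: 7/10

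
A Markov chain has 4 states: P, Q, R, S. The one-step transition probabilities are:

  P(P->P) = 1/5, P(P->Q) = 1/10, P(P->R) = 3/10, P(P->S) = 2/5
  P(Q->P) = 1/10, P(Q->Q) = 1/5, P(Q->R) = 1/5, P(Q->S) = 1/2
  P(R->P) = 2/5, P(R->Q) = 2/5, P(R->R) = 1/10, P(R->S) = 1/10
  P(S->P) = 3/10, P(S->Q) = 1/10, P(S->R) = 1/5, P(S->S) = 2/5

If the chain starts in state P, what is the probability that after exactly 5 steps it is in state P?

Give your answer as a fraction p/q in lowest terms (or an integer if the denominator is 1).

Computing P^5 by repeated multiplication:
P^1 =
  P: [1/5, 1/10, 3/10, 2/5]
  Q: [1/10, 1/5, 1/5, 1/2]
  R: [2/5, 2/5, 1/10, 1/10]
  S: [3/10, 1/10, 1/5, 2/5]
P^2 =
  P: [29/100, 1/5, 19/100, 8/25]
  Q: [27/100, 9/50, 19/100, 9/25]
  R: [19/100, 17/100, 23/100, 41/100]
  S: [27/100, 17/100, 21/100, 7/20]
P^3 =
  P: [1/4, 177/1000, 21/100, 363/1000]
  Q: [32/125, 7/40, 26/125, 361/1000]
  R: [27/100, 93/500, 49/250, 87/250]
  S: [13/50, 9/50, 103/500, 177/500]
P^4 =
  P: [1303/5000, 1807/10000, 51/250, 3547/10000]
  Q: [1301/5000, 1799/10000, 128/625, 3551/10000]
  R: [1277/5000, 887/5000, 1037/5000, 1799/5000]
  S: [1293/5000, 899/5000, 1027/5000, 1781/5000]
P^5 =
  P: [1291/5000, 17927/100000, 10283/50000, 35687/100000]
  Q: [3231/12500, 17943/100000, 10277/50000, 7131/20000]
  R: [6493/25000, 4499/25000, 128/625, 1111/3125]
  S: [1617/6250, 449/2500, 5133/25000, 8909/25000]

(P^5)[P -> P] = 1291/5000

Answer: 1291/5000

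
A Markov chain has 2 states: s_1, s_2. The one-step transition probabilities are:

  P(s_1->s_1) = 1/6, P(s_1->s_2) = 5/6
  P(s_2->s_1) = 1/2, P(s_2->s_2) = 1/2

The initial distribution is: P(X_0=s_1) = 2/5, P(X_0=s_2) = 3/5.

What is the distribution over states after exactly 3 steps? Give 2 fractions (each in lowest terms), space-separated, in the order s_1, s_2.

Propagating the distribution step by step (d_{t+1} = d_t * P):
d_0 = (s_1=2/5, s_2=3/5)
  d_1[s_1] = 2/5*1/6 + 3/5*1/2 = 11/30
  d_1[s_2] = 2/5*5/6 + 3/5*1/2 = 19/30
d_1 = (s_1=11/30, s_2=19/30)
  d_2[s_1] = 11/30*1/6 + 19/30*1/2 = 17/45
  d_2[s_2] = 11/30*5/6 + 19/30*1/2 = 28/45
d_2 = (s_1=17/45, s_2=28/45)
  d_3[s_1] = 17/45*1/6 + 28/45*1/2 = 101/270
  d_3[s_2] = 17/45*5/6 + 28/45*1/2 = 169/270
d_3 = (s_1=101/270, s_2=169/270)

Answer: 101/270 169/270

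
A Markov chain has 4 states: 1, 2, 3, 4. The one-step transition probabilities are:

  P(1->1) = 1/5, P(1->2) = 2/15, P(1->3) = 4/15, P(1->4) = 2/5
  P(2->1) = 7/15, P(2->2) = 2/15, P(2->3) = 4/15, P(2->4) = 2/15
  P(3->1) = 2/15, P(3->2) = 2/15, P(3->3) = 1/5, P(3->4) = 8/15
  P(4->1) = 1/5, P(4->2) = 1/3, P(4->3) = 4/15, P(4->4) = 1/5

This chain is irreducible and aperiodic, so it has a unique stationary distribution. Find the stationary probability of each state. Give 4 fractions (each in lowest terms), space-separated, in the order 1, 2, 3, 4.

Answer: 133/564 37/188 1/4 179/564

Derivation:
The stationary distribution satisfies pi = pi * P, i.e.:
  pi_1 = 1/5*pi_1 + 7/15*pi_2 + 2/15*pi_3 + 1/5*pi_4
  pi_2 = 2/15*pi_1 + 2/15*pi_2 + 2/15*pi_3 + 1/3*pi_4
  pi_3 = 4/15*pi_1 + 4/15*pi_2 + 1/5*pi_3 + 4/15*pi_4
  pi_4 = 2/5*pi_1 + 2/15*pi_2 + 8/15*pi_3 + 1/5*pi_4
with normalization: pi_1 + pi_2 + pi_3 + pi_4 = 1.

Using the first 3 balance equations plus normalization, the linear system A*pi = b is:
  [-4/5, 7/15, 2/15, 1/5] . pi = 0
  [2/15, -13/15, 2/15, 1/3] . pi = 0
  [4/15, 4/15, -4/5, 4/15] . pi = 0
  [1, 1, 1, 1] . pi = 1

Solving yields:
  pi_1 = 133/564
  pi_2 = 37/188
  pi_3 = 1/4
  pi_4 = 179/564

Verification (pi * P):
  133/564*1/5 + 37/188*7/15 + 1/4*2/15 + 179/564*1/5 = 133/564 = pi_1  (ok)
  133/564*2/15 + 37/188*2/15 + 1/4*2/15 + 179/564*1/3 = 37/188 = pi_2  (ok)
  133/564*4/15 + 37/188*4/15 + 1/4*1/5 + 179/564*4/15 = 1/4 = pi_3  (ok)
  133/564*2/5 + 37/188*2/15 + 1/4*8/15 + 179/564*1/5 = 179/564 = pi_4  (ok)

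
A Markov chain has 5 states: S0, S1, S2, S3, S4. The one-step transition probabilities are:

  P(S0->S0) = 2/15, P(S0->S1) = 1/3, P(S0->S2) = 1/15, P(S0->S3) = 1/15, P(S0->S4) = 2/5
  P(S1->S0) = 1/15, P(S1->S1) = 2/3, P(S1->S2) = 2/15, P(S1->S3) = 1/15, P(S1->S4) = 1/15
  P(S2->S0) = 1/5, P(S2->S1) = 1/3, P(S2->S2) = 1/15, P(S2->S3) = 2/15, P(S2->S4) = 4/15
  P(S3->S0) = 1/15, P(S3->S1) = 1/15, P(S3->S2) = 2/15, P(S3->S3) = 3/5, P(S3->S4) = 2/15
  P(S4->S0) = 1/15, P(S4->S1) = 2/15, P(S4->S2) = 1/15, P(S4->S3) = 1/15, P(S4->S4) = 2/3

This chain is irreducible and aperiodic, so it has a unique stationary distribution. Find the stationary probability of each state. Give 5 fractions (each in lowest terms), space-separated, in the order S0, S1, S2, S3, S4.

The stationary distribution satisfies pi = pi * P, i.e.:
  pi_S0 = 2/15*pi_S0 + 1/15*pi_S1 + 1/5*pi_S2 + 1/15*pi_S3 + 1/15*pi_S4
  pi_S1 = 1/3*pi_S0 + 2/3*pi_S1 + 1/3*pi_S2 + 1/15*pi_S3 + 2/15*pi_S4
  pi_S2 = 1/15*pi_S0 + 2/15*pi_S1 + 1/15*pi_S2 + 2/15*pi_S3 + 1/15*pi_S4
  pi_S3 = 1/15*pi_S0 + 1/15*pi_S1 + 2/15*pi_S2 + 3/5*pi_S3 + 1/15*pi_S4
  pi_S4 = 2/5*pi_S0 + 1/15*pi_S1 + 4/15*pi_S2 + 2/15*pi_S3 + 2/3*pi_S4
with normalization: pi_S0 + pi_S1 + pi_S2 + pi_S3 + pi_S4 = 1.

Using the first 4 balance equations plus normalization, the linear system A*pi = b is:
  [-13/15, 1/15, 1/5, 1/15, 1/15] . pi = 0
  [1/3, -1/3, 1/3, 1/15, 2/15] . pi = 0
  [1/15, 2/15, -14/15, 2/15, 1/15] . pi = 0
  [1/15, 1/15, 2/15, -2/5, 1/15] . pi = 0
  [1, 1, 1, 1, 1] . pi = 1

Solving yields:
  pi_S0 = 3/35
  pi_S1 = 12/35
  pi_S2 = 1/10
  pi_S3 = 11/70
  pi_S4 = 11/35

Verification (pi * P):
  3/35*2/15 + 12/35*1/15 + 1/10*1/5 + 11/70*1/15 + 11/35*1/15 = 3/35 = pi_S0  (ok)
  3/35*1/3 + 12/35*2/3 + 1/10*1/3 + 11/70*1/15 + 11/35*2/15 = 12/35 = pi_S1  (ok)
  3/35*1/15 + 12/35*2/15 + 1/10*1/15 + 11/70*2/15 + 11/35*1/15 = 1/10 = pi_S2  (ok)
  3/35*1/15 + 12/35*1/15 + 1/10*2/15 + 11/70*3/5 + 11/35*1/15 = 11/70 = pi_S3  (ok)
  3/35*2/5 + 12/35*1/15 + 1/10*4/15 + 11/70*2/15 + 11/35*2/3 = 11/35 = pi_S4  (ok)

Answer: 3/35 12/35 1/10 11/70 11/35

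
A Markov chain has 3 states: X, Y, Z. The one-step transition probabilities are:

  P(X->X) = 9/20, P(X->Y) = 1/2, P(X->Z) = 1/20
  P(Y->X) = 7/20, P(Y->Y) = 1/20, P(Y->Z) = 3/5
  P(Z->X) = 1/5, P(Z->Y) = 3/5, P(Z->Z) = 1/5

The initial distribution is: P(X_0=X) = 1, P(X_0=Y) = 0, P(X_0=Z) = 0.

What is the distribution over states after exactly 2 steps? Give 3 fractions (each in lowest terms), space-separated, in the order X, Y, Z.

Answer: 31/80 7/25 133/400

Derivation:
Propagating the distribution step by step (d_{t+1} = d_t * P):
d_0 = (X=1, Y=0, Z=0)
  d_1[X] = 1*9/20 + 0*7/20 + 0*1/5 = 9/20
  d_1[Y] = 1*1/2 + 0*1/20 + 0*3/5 = 1/2
  d_1[Z] = 1*1/20 + 0*3/5 + 0*1/5 = 1/20
d_1 = (X=9/20, Y=1/2, Z=1/20)
  d_2[X] = 9/20*9/20 + 1/2*7/20 + 1/20*1/5 = 31/80
  d_2[Y] = 9/20*1/2 + 1/2*1/20 + 1/20*3/5 = 7/25
  d_2[Z] = 9/20*1/20 + 1/2*3/5 + 1/20*1/5 = 133/400
d_2 = (X=31/80, Y=7/25, Z=133/400)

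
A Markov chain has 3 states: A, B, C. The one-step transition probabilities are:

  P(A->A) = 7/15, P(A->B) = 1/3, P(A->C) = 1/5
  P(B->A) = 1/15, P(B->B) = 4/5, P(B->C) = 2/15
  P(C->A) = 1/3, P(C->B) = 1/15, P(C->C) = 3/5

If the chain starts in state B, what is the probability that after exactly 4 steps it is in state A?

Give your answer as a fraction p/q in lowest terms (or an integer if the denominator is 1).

Computing P^4 by repeated multiplication:
P^1 =
  A: [7/15, 1/3, 1/5]
  B: [1/15, 4/5, 2/15]
  C: [1/3, 1/15, 3/5]
P^2 =
  A: [23/75, 98/225, 58/225]
  B: [29/225, 151/225, 1/5]
  C: [9/25, 46/225, 98/225]
P^3 =
  A: [871/3375, 1579/3375, 37/135]
  B: [193/1125, 2002/3375, 794/3375]
  C: [1103/3375, 211/675, 1217/3375]
P^4 =
  A: [12301/50625, 2692/5625, 14096/50625]
  B: [401/2025, 27713/50625, 12887/50625]
  C: [14861/50625, 6464/16875, 16372/50625]

(P^4)[B -> A] = 401/2025

Answer: 401/2025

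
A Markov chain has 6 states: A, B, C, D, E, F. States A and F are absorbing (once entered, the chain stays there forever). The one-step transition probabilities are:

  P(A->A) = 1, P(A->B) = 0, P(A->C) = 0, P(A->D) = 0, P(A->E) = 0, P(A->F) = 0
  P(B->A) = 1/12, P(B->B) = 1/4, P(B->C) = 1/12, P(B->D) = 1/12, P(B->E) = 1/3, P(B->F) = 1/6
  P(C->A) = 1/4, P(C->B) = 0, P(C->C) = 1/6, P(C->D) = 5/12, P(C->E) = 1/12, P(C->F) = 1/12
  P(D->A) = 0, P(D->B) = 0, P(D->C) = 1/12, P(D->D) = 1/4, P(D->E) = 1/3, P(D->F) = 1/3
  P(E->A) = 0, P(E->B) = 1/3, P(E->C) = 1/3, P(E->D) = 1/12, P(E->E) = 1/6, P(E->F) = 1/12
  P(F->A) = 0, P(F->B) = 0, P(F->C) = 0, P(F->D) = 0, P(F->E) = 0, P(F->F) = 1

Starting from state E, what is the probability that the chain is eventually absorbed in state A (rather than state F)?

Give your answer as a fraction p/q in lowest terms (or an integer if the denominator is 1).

Answer: 1459/4597

Derivation:
Let a_i = P(absorbed in A | start in state i).
Boundary conditions: a_A = 1, a_F = 0.
For each transient state i, a_i = sum_j P(i->j) * a_j:
  a_B = 1/12*a_A + 1/4*a_B + 1/12*a_C + 1/12*a_D + 1/3*a_E + 1/6*a_F
  a_C = 1/4*a_A + 0*a_B + 1/6*a_C + 5/12*a_D + 1/12*a_E + 1/12*a_F
  a_D = 0*a_A + 0*a_B + 1/12*a_C + 1/4*a_D + 1/3*a_E + 1/3*a_F
  a_E = 0*a_A + 1/3*a_B + 1/3*a_C + 1/12*a_D + 1/6*a_E + 1/12*a_F

Substituting a_A = 1 and a_F = 0, rearrange to (I - Q) a = r where r[i] = P(i -> A):
  [3/4, -1/12, -1/12, -1/3] . (a_B, a_C, a_D, a_E) = 1/12
  [0, 5/6, -5/12, -1/12] . (a_B, a_C, a_D, a_E) = 1/4
  [0, -1/12, 3/4, -1/3] . (a_B, a_C, a_D, a_E) = 0
  [-1/3, -1/3, -1/12, 5/6] . (a_B, a_C, a_D, a_E) = 0

Solving yields:
  a_B = 1473/4597
  a_C = 1958/4597
  a_D = 866/4597
  a_E = 1459/4597

Starting state is E, so the absorption probability is a_E = 1459/4597.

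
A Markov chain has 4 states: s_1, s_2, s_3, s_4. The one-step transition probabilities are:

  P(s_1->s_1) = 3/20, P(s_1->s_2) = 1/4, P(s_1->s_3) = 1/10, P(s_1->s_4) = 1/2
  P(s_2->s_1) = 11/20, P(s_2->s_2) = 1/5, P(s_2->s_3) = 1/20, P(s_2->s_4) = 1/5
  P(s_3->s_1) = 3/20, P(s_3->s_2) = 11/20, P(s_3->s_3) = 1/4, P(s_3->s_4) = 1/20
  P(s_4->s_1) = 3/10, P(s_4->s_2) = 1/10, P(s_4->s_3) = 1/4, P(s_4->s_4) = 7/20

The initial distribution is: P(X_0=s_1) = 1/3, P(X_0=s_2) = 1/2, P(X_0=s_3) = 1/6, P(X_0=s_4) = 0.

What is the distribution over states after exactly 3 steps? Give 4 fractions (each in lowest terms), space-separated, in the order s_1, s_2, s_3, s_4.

Answer: 927/3200 3709/16000 2557/16000 5099/16000

Derivation:
Propagating the distribution step by step (d_{t+1} = d_t * P):
d_0 = (s_1=1/3, s_2=1/2, s_3=1/6, s_4=0)
  d_1[s_1] = 1/3*3/20 + 1/2*11/20 + 1/6*3/20 + 0*3/10 = 7/20
  d_1[s_2] = 1/3*1/4 + 1/2*1/5 + 1/6*11/20 + 0*1/10 = 11/40
  d_1[s_3] = 1/3*1/10 + 1/2*1/20 + 1/6*1/4 + 0*1/4 = 1/10
  d_1[s_4] = 1/3*1/2 + 1/2*1/5 + 1/6*1/20 + 0*7/20 = 11/40
d_1 = (s_1=7/20, s_2=11/40, s_3=1/10, s_4=11/40)
  d_2[s_1] = 7/20*3/20 + 11/40*11/20 + 1/10*3/20 + 11/40*3/10 = 241/800
  d_2[s_2] = 7/20*1/4 + 11/40*1/5 + 1/10*11/20 + 11/40*1/10 = 9/40
  d_2[s_3] = 7/20*1/10 + 11/40*1/20 + 1/10*1/4 + 11/40*1/4 = 57/400
  d_2[s_4] = 7/20*1/2 + 11/40*1/5 + 1/10*1/20 + 11/40*7/20 = 53/160
d_2 = (s_1=241/800, s_2=9/40, s_3=57/400, s_4=53/160)
  d_3[s_1] = 241/800*3/20 + 9/40*11/20 + 57/400*3/20 + 53/160*3/10 = 927/3200
  d_3[s_2] = 241/800*1/4 + 9/40*1/5 + 57/400*11/20 + 53/160*1/10 = 3709/16000
  d_3[s_3] = 241/800*1/10 + 9/40*1/20 + 57/400*1/4 + 53/160*1/4 = 2557/16000
  d_3[s_4] = 241/800*1/2 + 9/40*1/5 + 57/400*1/20 + 53/160*7/20 = 5099/16000
d_3 = (s_1=927/3200, s_2=3709/16000, s_3=2557/16000, s_4=5099/16000)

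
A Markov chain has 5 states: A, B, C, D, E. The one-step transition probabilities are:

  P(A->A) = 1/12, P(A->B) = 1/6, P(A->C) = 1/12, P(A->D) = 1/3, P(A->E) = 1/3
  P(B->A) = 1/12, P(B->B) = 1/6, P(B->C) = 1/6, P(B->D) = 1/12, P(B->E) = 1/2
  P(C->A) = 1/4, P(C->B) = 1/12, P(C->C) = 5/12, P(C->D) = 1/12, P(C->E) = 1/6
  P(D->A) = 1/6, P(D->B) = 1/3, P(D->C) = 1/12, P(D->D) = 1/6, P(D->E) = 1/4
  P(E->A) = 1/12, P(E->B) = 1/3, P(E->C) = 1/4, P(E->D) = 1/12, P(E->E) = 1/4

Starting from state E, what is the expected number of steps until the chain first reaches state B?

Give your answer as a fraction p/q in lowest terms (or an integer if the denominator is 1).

Answer: 16152/4021

Derivation:
Let h_i = expected steps to first reach B from state i.
Boundary: h_B = 0.
First-step equations for the other states:
  h_A = 1 + 1/12*h_A + 1/6*h_B + 1/12*h_C + 1/3*h_D + 1/3*h_E
  h_C = 1 + 1/4*h_A + 1/12*h_B + 5/12*h_C + 1/12*h_D + 1/6*h_E
  h_D = 1 + 1/6*h_A + 1/3*h_B + 1/12*h_C + 1/6*h_D + 1/4*h_E
  h_E = 1 + 1/12*h_A + 1/3*h_B + 1/4*h_C + 1/12*h_D + 1/4*h_E

Substituting h_B = 0 and rearranging gives the linear system (I - Q) h = 1:
  [11/12, -1/12, -1/3, -1/3] . (h_A, h_C, h_D, h_E) = 1
  [-1/4, 7/12, -1/12, -1/6] . (h_A, h_C, h_D, h_E) = 1
  [-1/6, -1/12, 5/6, -1/4] . (h_A, h_C, h_D, h_E) = 1
  [-1/12, -1/4, -1/12, 3/4] . (h_A, h_C, h_D, h_E) = 1

Solving yields:
  h_A = 17784/4021
  h_C = 21324/4021
  h_D = 15360/4021
  h_E = 16152/4021

Starting state is E, so the expected hitting time is h_E = 16152/4021.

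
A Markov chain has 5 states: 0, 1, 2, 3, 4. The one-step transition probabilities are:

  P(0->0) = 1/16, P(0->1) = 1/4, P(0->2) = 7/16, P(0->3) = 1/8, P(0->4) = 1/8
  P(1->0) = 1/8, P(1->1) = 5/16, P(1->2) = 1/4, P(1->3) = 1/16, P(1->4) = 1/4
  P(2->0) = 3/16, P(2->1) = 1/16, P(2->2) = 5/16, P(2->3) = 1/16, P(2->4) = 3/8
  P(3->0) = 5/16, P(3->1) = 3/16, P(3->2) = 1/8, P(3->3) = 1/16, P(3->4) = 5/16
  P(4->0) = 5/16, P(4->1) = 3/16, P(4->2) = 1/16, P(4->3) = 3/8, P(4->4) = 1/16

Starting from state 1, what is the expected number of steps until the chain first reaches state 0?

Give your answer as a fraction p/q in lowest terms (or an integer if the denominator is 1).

Let h_i = expected steps to first reach 0 from state i.
Boundary: h_0 = 0.
First-step equations for the other states:
  h_1 = 1 + 1/8*h_0 + 5/16*h_1 + 1/4*h_2 + 1/16*h_3 + 1/4*h_4
  h_2 = 1 + 3/16*h_0 + 1/16*h_1 + 5/16*h_2 + 1/16*h_3 + 3/8*h_4
  h_3 = 1 + 5/16*h_0 + 3/16*h_1 + 1/8*h_2 + 1/16*h_3 + 5/16*h_4
  h_4 = 1 + 5/16*h_0 + 3/16*h_1 + 1/16*h_2 + 3/8*h_3 + 1/16*h_4

Substituting h_0 = 0 and rearranging gives the linear system (I - Q) h = 1:
  [11/16, -1/4, -1/16, -1/4] . (h_1, h_2, h_3, h_4) = 1
  [-1/16, 11/16, -1/16, -3/8] . (h_1, h_2, h_3, h_4) = 1
  [-3/16, -1/8, 15/16, -5/16] . (h_1, h_2, h_3, h_4) = 1
  [-3/16, -1/16, -3/8, 15/16] . (h_1, h_2, h_3, h_4) = 1

Solving yields:
  h_1 = 73616/15315
  h_2 = 22272/5105
  h_3 = 59776/15315
  h_4 = 19808/5105

Starting state is 1, so the expected hitting time is h_1 = 73616/15315.

Answer: 73616/15315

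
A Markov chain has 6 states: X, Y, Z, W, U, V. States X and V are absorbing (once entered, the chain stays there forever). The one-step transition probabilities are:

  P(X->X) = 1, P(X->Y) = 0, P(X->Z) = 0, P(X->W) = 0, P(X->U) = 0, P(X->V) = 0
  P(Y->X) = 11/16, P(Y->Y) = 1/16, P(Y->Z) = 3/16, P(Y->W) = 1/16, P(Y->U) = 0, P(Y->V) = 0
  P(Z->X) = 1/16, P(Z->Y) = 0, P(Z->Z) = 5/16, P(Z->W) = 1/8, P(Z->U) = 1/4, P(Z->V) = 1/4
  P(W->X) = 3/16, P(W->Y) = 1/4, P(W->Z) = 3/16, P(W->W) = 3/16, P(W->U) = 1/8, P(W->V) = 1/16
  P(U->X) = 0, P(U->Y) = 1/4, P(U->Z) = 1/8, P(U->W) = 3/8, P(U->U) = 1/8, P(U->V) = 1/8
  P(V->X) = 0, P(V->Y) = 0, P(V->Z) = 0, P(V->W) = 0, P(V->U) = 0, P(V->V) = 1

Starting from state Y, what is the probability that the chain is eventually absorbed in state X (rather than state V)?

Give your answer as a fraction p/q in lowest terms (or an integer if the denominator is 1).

Answer: 9542/11007

Derivation:
Let a_i = P(absorbed in X | start in state i).
Boundary conditions: a_X = 1, a_V = 0.
For each transient state i, a_i = sum_j P(i->j) * a_j:
  a_Y = 11/16*a_X + 1/16*a_Y + 3/16*a_Z + 1/16*a_W + 0*a_U + 0*a_V
  a_Z = 1/16*a_X + 0*a_Y + 5/16*a_Z + 1/8*a_W + 1/4*a_U + 1/4*a_V
  a_W = 3/16*a_X + 1/4*a_Y + 3/16*a_Z + 3/16*a_W + 1/8*a_U + 1/16*a_V
  a_U = 0*a_X + 1/4*a_Y + 1/8*a_Z + 3/8*a_W + 1/8*a_U + 1/8*a_V

Substituting a_X = 1 and a_V = 0, rearrange to (I - Q) a = r where r[i] = P(i -> X):
  [15/16, -3/16, -1/16, 0] . (a_Y, a_Z, a_W, a_U) = 11/16
  [0, 11/16, -1/8, -1/4] . (a_Y, a_Z, a_W, a_U) = 1/16
  [-1/4, -3/16, 13/16, -1/8] . (a_Y, a_Z, a_W, a_U) = 3/16
  [-1/4, -1/8, -3/8, 7/8] . (a_Y, a_Z, a_W, a_U) = 0

Solving yields:
  a_Y = 9542/11007
  a_Z = 4813/11007
  a_W = 846/1223
  a_U = 6677/11007

Starting state is Y, so the absorption probability is a_Y = 9542/11007.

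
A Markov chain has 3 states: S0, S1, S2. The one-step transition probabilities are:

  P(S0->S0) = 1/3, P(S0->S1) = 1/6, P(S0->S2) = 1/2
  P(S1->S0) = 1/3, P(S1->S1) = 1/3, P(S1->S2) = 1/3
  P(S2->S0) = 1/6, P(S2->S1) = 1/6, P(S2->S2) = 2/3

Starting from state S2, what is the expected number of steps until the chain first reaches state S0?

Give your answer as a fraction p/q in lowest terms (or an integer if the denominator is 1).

Let h_i = expected steps to first reach S0 from state i.
Boundary: h_S0 = 0.
First-step equations for the other states:
  h_S1 = 1 + 1/3*h_S0 + 1/3*h_S1 + 1/3*h_S2
  h_S2 = 1 + 1/6*h_S0 + 1/6*h_S1 + 2/3*h_S2

Substituting h_S0 = 0 and rearranging gives the linear system (I - Q) h = 1:
  [2/3, -1/3] . (h_S1, h_S2) = 1
  [-1/6, 1/3] . (h_S1, h_S2) = 1

Solving yields:
  h_S1 = 4
  h_S2 = 5

Starting state is S2, so the expected hitting time is h_S2 = 5.

Answer: 5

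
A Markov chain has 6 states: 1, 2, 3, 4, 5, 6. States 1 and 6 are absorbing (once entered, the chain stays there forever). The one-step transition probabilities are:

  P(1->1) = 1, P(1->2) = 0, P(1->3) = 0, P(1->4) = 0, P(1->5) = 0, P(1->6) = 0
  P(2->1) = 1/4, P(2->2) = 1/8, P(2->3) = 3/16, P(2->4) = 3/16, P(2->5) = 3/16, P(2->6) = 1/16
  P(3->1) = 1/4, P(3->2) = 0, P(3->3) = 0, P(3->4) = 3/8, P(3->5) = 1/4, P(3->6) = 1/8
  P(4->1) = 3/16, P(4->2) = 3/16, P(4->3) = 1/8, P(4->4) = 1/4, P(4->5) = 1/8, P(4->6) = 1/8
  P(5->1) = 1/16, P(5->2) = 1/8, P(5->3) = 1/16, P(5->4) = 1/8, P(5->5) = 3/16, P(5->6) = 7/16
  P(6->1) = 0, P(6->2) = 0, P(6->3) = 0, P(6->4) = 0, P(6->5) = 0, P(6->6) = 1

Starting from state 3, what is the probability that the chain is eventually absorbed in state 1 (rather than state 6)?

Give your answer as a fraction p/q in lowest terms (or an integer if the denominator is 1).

Let a_i = P(absorbed in 1 | start in state i).
Boundary conditions: a_1 = 1, a_6 = 0.
For each transient state i, a_i = sum_j P(i->j) * a_j:
  a_2 = 1/4*a_1 + 1/8*a_2 + 3/16*a_3 + 3/16*a_4 + 3/16*a_5 + 1/16*a_6
  a_3 = 1/4*a_1 + 0*a_2 + 0*a_3 + 3/8*a_4 + 1/4*a_5 + 1/8*a_6
  a_4 = 3/16*a_1 + 3/16*a_2 + 1/8*a_3 + 1/4*a_4 + 1/8*a_5 + 1/8*a_6
  a_5 = 1/16*a_1 + 1/8*a_2 + 1/16*a_3 + 1/8*a_4 + 3/16*a_5 + 7/16*a_6

Substituting a_1 = 1 and a_6 = 0, rearrange to (I - Q) a = r where r[i] = P(i -> 1):
  [7/8, -3/16, -3/16, -3/16] . (a_2, a_3, a_4, a_5) = 1/4
  [0, 1, -3/8, -1/4] . (a_2, a_3, a_4, a_5) = 1/4
  [-3/16, -1/8, 3/4, -1/8] . (a_2, a_3, a_4, a_5) = 3/16
  [-1/8, -1/16, -1/8, 13/16] . (a_2, a_3, a_4, a_5) = 1/16

Solving yields:
  a_2 = 1868/3271
  a_3 = 6791/13084
  a_4 = 3447/6542
  a_5 = 3739/13084

Starting state is 3, so the absorption probability is a_3 = 6791/13084.

Answer: 6791/13084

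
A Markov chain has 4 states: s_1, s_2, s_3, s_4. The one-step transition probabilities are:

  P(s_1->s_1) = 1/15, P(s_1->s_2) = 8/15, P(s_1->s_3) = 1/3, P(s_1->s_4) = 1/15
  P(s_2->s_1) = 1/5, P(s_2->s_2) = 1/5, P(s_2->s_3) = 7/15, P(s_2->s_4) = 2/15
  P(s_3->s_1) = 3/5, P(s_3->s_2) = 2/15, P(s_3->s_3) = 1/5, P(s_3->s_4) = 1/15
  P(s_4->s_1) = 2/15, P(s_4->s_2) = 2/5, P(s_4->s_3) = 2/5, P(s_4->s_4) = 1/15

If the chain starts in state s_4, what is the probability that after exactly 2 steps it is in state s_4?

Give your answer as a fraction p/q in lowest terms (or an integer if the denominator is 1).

Computing P^2 by repeated multiplication:
P^1 =
  s_1: [1/15, 8/15, 1/3, 1/15]
  s_2: [1/5, 1/5, 7/15, 2/15]
  s_3: [3/5, 2/15, 1/5, 1/15]
  s_4: [2/15, 2/5, 2/5, 1/15]
P^2 =
  s_1: [8/25, 16/75, 82/225, 23/225]
  s_2: [79/225, 59/225, 23/75, 2/25]
  s_3: [44/225, 2/5, 74/225, 17/225]
  s_4: [76/225, 52/225, 76/225, 7/75]

(P^2)[s_4 -> s_4] = 7/75

Answer: 7/75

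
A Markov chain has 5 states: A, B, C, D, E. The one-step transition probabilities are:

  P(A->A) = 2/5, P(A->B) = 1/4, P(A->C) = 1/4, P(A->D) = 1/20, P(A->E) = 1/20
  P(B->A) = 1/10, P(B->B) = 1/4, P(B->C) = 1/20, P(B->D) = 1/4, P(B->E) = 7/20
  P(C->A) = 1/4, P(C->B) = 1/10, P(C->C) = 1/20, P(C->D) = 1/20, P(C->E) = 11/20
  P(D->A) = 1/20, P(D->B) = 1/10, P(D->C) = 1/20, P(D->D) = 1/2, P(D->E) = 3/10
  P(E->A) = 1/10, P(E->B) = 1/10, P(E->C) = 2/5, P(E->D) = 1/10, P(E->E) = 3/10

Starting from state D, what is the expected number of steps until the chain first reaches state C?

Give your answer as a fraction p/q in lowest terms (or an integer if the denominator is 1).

Let h_i = expected steps to first reach C from state i.
Boundary: h_C = 0.
First-step equations for the other states:
  h_A = 1 + 2/5*h_A + 1/4*h_B + 1/4*h_C + 1/20*h_D + 1/20*h_E
  h_B = 1 + 1/10*h_A + 1/4*h_B + 1/20*h_C + 1/4*h_D + 7/20*h_E
  h_D = 1 + 1/20*h_A + 1/10*h_B + 1/20*h_C + 1/2*h_D + 3/10*h_E
  h_E = 1 + 1/10*h_A + 1/10*h_B + 2/5*h_C + 1/10*h_D + 3/10*h_E

Substituting h_C = 0 and rearranging gives the linear system (I - Q) h = 1:
  [3/5, -1/4, -1/20, -1/20] . (h_A, h_B, h_D, h_E) = 1
  [-1/10, 3/4, -1/4, -7/20] . (h_A, h_B, h_D, h_E) = 1
  [-1/20, -1/10, 1/2, -3/10] . (h_A, h_B, h_D, h_E) = 1
  [-1/10, -1/10, -1/10, 7/10] . (h_A, h_B, h_D, h_E) = 1

Solving yields:
  h_A = 2285/471
  h_B = 3585/628
  h_D = 11105/1884
  h_E = 1780/471

Starting state is D, so the expected hitting time is h_D = 11105/1884.

Answer: 11105/1884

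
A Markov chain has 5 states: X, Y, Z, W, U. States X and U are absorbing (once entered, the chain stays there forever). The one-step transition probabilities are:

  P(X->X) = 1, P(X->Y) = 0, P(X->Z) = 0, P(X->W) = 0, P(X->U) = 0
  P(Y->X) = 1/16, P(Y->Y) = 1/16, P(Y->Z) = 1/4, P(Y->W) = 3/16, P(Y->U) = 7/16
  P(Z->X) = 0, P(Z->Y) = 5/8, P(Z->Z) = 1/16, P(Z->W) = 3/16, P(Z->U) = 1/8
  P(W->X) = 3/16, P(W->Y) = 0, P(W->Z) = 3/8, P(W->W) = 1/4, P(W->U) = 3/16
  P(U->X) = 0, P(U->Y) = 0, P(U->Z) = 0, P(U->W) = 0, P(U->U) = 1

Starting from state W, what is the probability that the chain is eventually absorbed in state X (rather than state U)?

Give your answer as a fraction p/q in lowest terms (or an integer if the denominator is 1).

Answer: 41/118

Derivation:
Let a_i = P(absorbed in X | start in state i).
Boundary conditions: a_X = 1, a_U = 0.
For each transient state i, a_i = sum_j P(i->j) * a_j:
  a_Y = 1/16*a_X + 1/16*a_Y + 1/4*a_Z + 3/16*a_W + 7/16*a_U
  a_Z = 0*a_X + 5/8*a_Y + 1/16*a_Z + 3/16*a_W + 1/8*a_U
  a_W = 3/16*a_X + 0*a_Y + 3/8*a_Z + 1/4*a_W + 3/16*a_U

Substituting a_X = 1 and a_U = 0, rearrange to (I - Q) a = r where r[i] = P(i -> X):
  [15/16, -1/4, -3/16] . (a_Y, a_Z, a_W) = 1/16
  [-5/8, 15/16, -3/16] . (a_Y, a_Z, a_W) = 0
  [0, -3/8, 3/4] . (a_Y, a_Z, a_W) = 3/16

Solving yields:
  a_Y = 111/590
  a_Z = 23/118
  a_W = 41/118

Starting state is W, so the absorption probability is a_W = 41/118.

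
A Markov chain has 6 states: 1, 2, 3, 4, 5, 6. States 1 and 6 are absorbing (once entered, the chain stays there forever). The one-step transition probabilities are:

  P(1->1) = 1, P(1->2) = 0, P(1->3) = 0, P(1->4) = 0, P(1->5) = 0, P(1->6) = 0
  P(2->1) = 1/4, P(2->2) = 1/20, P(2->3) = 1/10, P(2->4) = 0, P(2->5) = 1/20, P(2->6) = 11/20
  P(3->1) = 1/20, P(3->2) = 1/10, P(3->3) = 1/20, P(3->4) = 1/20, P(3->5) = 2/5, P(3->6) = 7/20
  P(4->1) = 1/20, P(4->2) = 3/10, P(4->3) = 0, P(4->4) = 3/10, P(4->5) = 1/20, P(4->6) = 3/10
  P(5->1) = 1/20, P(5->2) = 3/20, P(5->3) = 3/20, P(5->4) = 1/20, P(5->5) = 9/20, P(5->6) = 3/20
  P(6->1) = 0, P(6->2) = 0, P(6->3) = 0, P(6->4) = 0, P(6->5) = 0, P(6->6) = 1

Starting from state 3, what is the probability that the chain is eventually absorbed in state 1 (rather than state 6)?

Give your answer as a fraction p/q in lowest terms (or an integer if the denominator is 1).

Let a_i = P(absorbed in 1 | start in state i).
Boundary conditions: a_1 = 1, a_6 = 0.
For each transient state i, a_i = sum_j P(i->j) * a_j:
  a_2 = 1/4*a_1 + 1/20*a_2 + 1/10*a_3 + 0*a_4 + 1/20*a_5 + 11/20*a_6
  a_3 = 1/20*a_1 + 1/10*a_2 + 1/20*a_3 + 1/20*a_4 + 2/5*a_5 + 7/20*a_6
  a_4 = 1/20*a_1 + 3/10*a_2 + 0*a_3 + 3/10*a_4 + 1/20*a_5 + 3/10*a_6
  a_5 = 1/20*a_1 + 3/20*a_2 + 3/20*a_3 + 1/20*a_4 + 9/20*a_5 + 3/20*a_6

Substituting a_1 = 1 and a_6 = 0, rearrange to (I - Q) a = r where r[i] = P(i -> 1):
  [19/20, -1/10, 0, -1/20] . (a_2, a_3, a_4, a_5) = 1/4
  [-1/10, 19/20, -1/20, -2/5] . (a_2, a_3, a_4, a_5) = 1/20
  [-3/10, 0, 7/10, -1/20] . (a_2, a_3, a_4, a_5) = 1/20
  [-3/20, -3/20, -1/20, 11/20] . (a_2, a_3, a_4, a_5) = 1/20

Solving yields:
  a_2 = 229/771
  a_3 = 613/3084
  a_4 = 667/3084
  a_5 = 379/1542

Starting state is 3, so the absorption probability is a_3 = 613/3084.

Answer: 613/3084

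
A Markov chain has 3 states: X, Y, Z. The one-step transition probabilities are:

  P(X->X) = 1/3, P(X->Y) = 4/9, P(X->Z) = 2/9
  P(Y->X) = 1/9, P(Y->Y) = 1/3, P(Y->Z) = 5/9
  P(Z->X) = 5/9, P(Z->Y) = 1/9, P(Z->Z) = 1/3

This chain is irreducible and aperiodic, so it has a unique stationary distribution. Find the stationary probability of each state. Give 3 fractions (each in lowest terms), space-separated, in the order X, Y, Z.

Answer: 31/89 26/89 32/89

Derivation:
The stationary distribution satisfies pi = pi * P, i.e.:
  pi_X = 1/3*pi_X + 1/9*pi_Y + 5/9*pi_Z
  pi_Y = 4/9*pi_X + 1/3*pi_Y + 1/9*pi_Z
  pi_Z = 2/9*pi_X + 5/9*pi_Y + 1/3*pi_Z
with normalization: pi_X + pi_Y + pi_Z = 1.

Using the first 2 balance equations plus normalization, the linear system A*pi = b is:
  [-2/3, 1/9, 5/9] . pi = 0
  [4/9, -2/3, 1/9] . pi = 0
  [1, 1, 1] . pi = 1

Solving yields:
  pi_X = 31/89
  pi_Y = 26/89
  pi_Z = 32/89

Verification (pi * P):
  31/89*1/3 + 26/89*1/9 + 32/89*5/9 = 31/89 = pi_X  (ok)
  31/89*4/9 + 26/89*1/3 + 32/89*1/9 = 26/89 = pi_Y  (ok)
  31/89*2/9 + 26/89*5/9 + 32/89*1/3 = 32/89 = pi_Z  (ok)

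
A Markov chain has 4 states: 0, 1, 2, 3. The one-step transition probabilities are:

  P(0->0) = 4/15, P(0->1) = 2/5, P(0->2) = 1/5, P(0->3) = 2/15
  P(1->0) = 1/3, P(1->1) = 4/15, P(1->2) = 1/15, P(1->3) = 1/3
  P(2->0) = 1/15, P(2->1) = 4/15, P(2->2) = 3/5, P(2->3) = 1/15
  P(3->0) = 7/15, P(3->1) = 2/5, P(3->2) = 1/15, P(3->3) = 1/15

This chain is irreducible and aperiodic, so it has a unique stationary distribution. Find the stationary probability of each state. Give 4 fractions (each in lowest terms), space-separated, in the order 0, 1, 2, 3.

Answer: 93/334 382/1169 260/1169 403/2338

Derivation:
The stationary distribution satisfies pi = pi * P, i.e.:
  pi_0 = 4/15*pi_0 + 1/3*pi_1 + 1/15*pi_2 + 7/15*pi_3
  pi_1 = 2/5*pi_0 + 4/15*pi_1 + 4/15*pi_2 + 2/5*pi_3
  pi_2 = 1/5*pi_0 + 1/15*pi_1 + 3/5*pi_2 + 1/15*pi_3
  pi_3 = 2/15*pi_0 + 1/3*pi_1 + 1/15*pi_2 + 1/15*pi_3
with normalization: pi_0 + pi_1 + pi_2 + pi_3 = 1.

Using the first 3 balance equations plus normalization, the linear system A*pi = b is:
  [-11/15, 1/3, 1/15, 7/15] . pi = 0
  [2/5, -11/15, 4/15, 2/5] . pi = 0
  [1/5, 1/15, -2/5, 1/15] . pi = 0
  [1, 1, 1, 1] . pi = 1

Solving yields:
  pi_0 = 93/334
  pi_1 = 382/1169
  pi_2 = 260/1169
  pi_3 = 403/2338

Verification (pi * P):
  93/334*4/15 + 382/1169*1/3 + 260/1169*1/15 + 403/2338*7/15 = 93/334 = pi_0  (ok)
  93/334*2/5 + 382/1169*4/15 + 260/1169*4/15 + 403/2338*2/5 = 382/1169 = pi_1  (ok)
  93/334*1/5 + 382/1169*1/15 + 260/1169*3/5 + 403/2338*1/15 = 260/1169 = pi_2  (ok)
  93/334*2/15 + 382/1169*1/3 + 260/1169*1/15 + 403/2338*1/15 = 403/2338 = pi_3  (ok)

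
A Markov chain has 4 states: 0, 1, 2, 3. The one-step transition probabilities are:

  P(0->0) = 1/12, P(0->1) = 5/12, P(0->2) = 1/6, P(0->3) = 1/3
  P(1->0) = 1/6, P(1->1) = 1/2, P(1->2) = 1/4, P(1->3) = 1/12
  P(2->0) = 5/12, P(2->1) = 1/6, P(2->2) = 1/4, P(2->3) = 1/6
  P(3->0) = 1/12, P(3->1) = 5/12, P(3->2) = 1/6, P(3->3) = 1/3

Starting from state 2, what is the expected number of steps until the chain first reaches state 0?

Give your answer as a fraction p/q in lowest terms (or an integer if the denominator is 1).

Answer: 996/281

Derivation:
Let h_i = expected steps to first reach 0 from state i.
Boundary: h_0 = 0.
First-step equations for the other states:
  h_1 = 1 + 1/6*h_0 + 1/2*h_1 + 1/4*h_2 + 1/12*h_3
  h_2 = 1 + 5/12*h_0 + 1/6*h_1 + 1/4*h_2 + 1/6*h_3
  h_3 = 1 + 1/12*h_0 + 5/12*h_1 + 1/6*h_2 + 1/3*h_3

Substituting h_0 = 0 and rearranging gives the linear system (I - Q) h = 1:
  [1/2, -1/4, -1/12] . (h_1, h_2, h_3) = 1
  [-1/6, 3/4, -1/6] . (h_1, h_2, h_3) = 1
  [-5/12, -1/6, 2/3] . (h_1, h_2, h_3) = 1

Solving yields:
  h_1 = 1308/281
  h_2 = 996/281
  h_3 = 1488/281

Starting state is 2, so the expected hitting time is h_2 = 996/281.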